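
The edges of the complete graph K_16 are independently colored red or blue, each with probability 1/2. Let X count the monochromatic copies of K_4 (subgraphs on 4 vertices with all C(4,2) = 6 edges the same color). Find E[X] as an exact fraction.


Let X = Σ_S X_S over the C(16, 4) = 1820 subsets S of size 4, where X_S = 1 if the K_4 on S is monochromatic.
For a fixed S, the K_4 on S has C(4, 2) = 6 edges. P[all 6 edges red] = (1/2)^6, and likewise for blue, so P[monochromatic] = 2·(1/2)^6 = 2^{1 − 6} = 1/32.
By linearity of expectation: E[X] = C(16, 4) · 2^{1 − 6} = 1820 · 1/32 = 455/8.
Numerically: E[X] ≈ 56.8750.

E[X] = C(16,4)·2^(1−C(4,2)) = 455/8 ≈ 56.8750.


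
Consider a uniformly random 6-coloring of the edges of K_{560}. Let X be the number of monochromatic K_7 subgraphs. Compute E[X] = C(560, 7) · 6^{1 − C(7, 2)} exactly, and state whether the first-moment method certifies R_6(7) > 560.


E[X] = C(560, 7) · 6^{1 − 21} = 3300169391659920 · 6^{−20} = 3300169391659920/3656158440062976.
As a reduced fraction: E[X] = 68753528992915/76169967501312 ≈ 0.9026.
Is E[X] < 1? YES.
Since E[X] < 1, there exists a 6-coloring of K_{560} with no monochromatic K_7; hence R_6(7) > 560.

E[X] = 68753528992915/76169967501312 ≈ 0.9026; E[X] < 1, so R_6(7) > 560.


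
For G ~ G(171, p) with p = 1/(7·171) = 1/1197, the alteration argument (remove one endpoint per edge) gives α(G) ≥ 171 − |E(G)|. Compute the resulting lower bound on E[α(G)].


E[|E(G)|] = C(171, 2)·p = 14535 · (1/1197) = 85/7.
E[α(G)] ≥ n − E[|E(G)|] = 171 − 85/7 = 1112/7.
Numerically: ≈ 158.8571.
(This is only a lower bound; the true E[α(G)] may be larger.)

E[α(G)] ≥ 1112/7 ≈ 158.8571.


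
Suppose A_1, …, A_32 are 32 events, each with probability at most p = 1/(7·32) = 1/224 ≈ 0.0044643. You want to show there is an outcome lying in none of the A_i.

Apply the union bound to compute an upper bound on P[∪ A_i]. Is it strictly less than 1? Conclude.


Union bound: P[∪_{i=1}^{32} A_i] ≤ Σ_i P[A_i] ≤ 32·p = 32·(1/224) = 1/7.
Numerically: 1/7 ≈ 0.1428571.
Is 1/7 < 1? YES.
Since P[∪ A_i] ≤ 1/7 < 1, the complement has P[∩ A_i^c] ≥ 1 − 1/7 = 6/7 > 0, so some outcome avoids every A_i.

32·p = 1/7 ≈ 0.1428571; existence CERTIFIED by the union bound.


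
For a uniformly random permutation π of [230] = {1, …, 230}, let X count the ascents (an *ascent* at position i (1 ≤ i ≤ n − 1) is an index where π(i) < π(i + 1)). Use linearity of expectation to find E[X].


Write X = Σ X_I over i = 1, …, 229, with X_I the indicator of one ascent.
There are 229 indicators.
For each fixed i, the pair (π(i), π(i+1)) is a uniformly random ordered pair of distinct values from {1, …, 230}; by symmetry P[π(i) < π(i+1)] = 1/2.
By linearity: E[X] = 229 · (1/2) = (230 − 1) · (1/2) = 229/2 ≈ 114.50000.

E[X] = 229/2 = 114.50000.


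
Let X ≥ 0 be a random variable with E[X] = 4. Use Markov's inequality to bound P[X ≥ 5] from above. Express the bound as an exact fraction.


μ = E[X] = 4, a = 5.
Markov: P[X ≥ 5] ≤ μ/a = (4)/5 = 4/5.
Numerically: ≈ 0.80000.
(Since a = 5 > μ = 4.00000, the bound 4/5 is < 1 and informative.)

P[X ≥ 5] ≤ 4/5 ≈ 0.80000.


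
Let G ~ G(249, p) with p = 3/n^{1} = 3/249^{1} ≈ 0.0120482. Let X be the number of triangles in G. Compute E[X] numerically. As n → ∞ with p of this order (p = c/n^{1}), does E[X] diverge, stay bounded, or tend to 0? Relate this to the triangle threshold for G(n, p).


Number of potential triangles: C(249, 3) = 2542124.
Each occurs with probability p³ ≈ (0.0120482)³ ≈ 1.74890300e-06.
By linearity: E[X] = C(249, 3)·p³ ≈ 2542124 · 1.74890300e-06 ≈ 4.445928.
Here α = 1, so p = 3/n is exactly at the triangle threshold p ~ 1/n. Asymptotically E[X] → c³/6 = 3³/6 = 9/2 ≈ 4.500000, a bounded constant. In this regime the triangle count is asymptotically Poisson(c³/6).

E[X] ≈ 4.445928; in regime p = Θ(1/n^{1}) E[X] stays bounded (at the triangle threshold p ~ 1/n).


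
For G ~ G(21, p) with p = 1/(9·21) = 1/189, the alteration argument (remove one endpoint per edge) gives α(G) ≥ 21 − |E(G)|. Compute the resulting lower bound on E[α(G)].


E[|E(G)|] = C(21, 2)·p = 210 · (1/189) = 10/9.
E[α(G)] ≥ n − E[|E(G)|] = 21 − 10/9 = 179/9.
Numerically: ≈ 19.889.
(This is only a lower bound; the true E[α(G)] may be larger.)

E[α(G)] ≥ 179/9 ≈ 19.889.


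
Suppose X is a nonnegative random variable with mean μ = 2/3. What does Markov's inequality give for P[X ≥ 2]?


μ = E[X] = 2/3, a = 2.
Markov: P[X ≥ 2] ≤ μ/a = (2/3)/2 = 1/3.
Numerically: ≈ 0.3333.
(Since a = 2 > μ = 0.6667, the bound 1/3 is < 1 and informative.)

P[X ≥ 2] ≤ 1/3 ≈ 0.3333.


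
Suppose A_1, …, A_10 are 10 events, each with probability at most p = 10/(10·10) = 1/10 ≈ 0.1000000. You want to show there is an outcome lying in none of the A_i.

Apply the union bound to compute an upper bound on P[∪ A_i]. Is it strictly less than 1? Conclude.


Union bound: P[∪_{i=1}^{10} A_i] ≤ Σ_i P[A_i] ≤ 10·p = 10·(1/10) = 1.
Numerically: 1 ≈ 1.0000000.
Is 1 < 1? NO.
Since the bound 1 is ≥ 1, the union bound is uninformative here; it does NOT by itself certify existence.

10·p = 1 ≈ 1.0000000; existence NOT certified by the union bound.


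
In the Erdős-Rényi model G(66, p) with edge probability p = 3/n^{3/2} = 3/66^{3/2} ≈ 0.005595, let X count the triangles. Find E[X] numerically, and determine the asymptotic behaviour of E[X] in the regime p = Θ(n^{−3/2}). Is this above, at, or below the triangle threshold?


Number of potential triangles: C(66, 3) = 45760.
Each occurs with probability p³ ≈ (0.005595)³ ≈ 1.751524e-07.
By linearity: E[X] = C(66, 3)·p³ ≈ 45760 · 1.751524e-07 ≈ 0.0080.
Since α = 3/2 > 1, p = c/n^{3/2} = o(1/n) is below the triangle threshold p ~ 1/n. Asymptotically E[X] ~ (c³/6)·n^{3(1−α)} = (3³/6)·n^{-1.5} → 0, so by Markov's inequality G has no triangles w.h.p.

E[X] ≈ 0.0080; in regime p = Θ(1/n^{3/2}) E[X] tends to 0 (below the triangle threshold p ~ 1/n).


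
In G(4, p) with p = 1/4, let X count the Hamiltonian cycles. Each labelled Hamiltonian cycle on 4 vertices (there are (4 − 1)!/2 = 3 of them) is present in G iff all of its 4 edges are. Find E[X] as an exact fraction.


K_4 has (4 − 1)!/2 = 3 labelled Hamiltonian cycles.
For each such Hamiltonian cycle H, let X_H = 1 if all 4 edges of H are present in G. Then P[X_H = 1] = p^{4} = (1/4)^{4} = 1/256.
By linearity: E[X] = Σ_H E[X_H] = 3 · p^{4} = 3 · 1/256 = 3/256.
Numerically: E[X] ≈ 0.0117188.

E[X] = 3 · (1/4)^{4} = 3/256 ≈ 0.0117188.


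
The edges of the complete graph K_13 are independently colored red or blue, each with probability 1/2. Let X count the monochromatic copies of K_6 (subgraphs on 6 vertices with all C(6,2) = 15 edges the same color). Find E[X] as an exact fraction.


Let X = Σ_S X_S over the C(13, 6) = 1716 subsets S of size 6, where X_S = 1 if the K_6 on S is monochromatic.
For a fixed S, the K_6 on S has C(6, 2) = 15 edges. P[all 15 edges red] = (1/2)^15, and likewise for blue, so P[monochromatic] = 2·(1/2)^15 = 2^{1 − 15} = 1/16384.
By linearity of expectation: E[X] = C(13, 6) · 2^{1 − 15} = 1716 · 1/16384 = 429/4096.
Numerically: E[X] ≈ 0.104736.

E[X] = C(13,6)·2^(1−C(6,2)) = 429/4096 ≈ 0.104736.


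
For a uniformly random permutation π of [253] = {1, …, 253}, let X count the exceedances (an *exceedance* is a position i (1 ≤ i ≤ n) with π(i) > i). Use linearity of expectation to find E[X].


Write X = Σ_{i=1}^{253} X_i, where X_i = 1_{π(i) > i}.
For each fixed i, π(i) is uniform over {1, …, 253} (marginal of a uniform permutation), so P[π(i) > i] = (n − i)/n. Summing: Σ_{i=1}^{253} (n − i)/n = (0 + 1 + … + 252)/253 = 253(253 − 1)/(2·253) = (253 − 1)/2.
Hence E[X] = Σ_{i=1}^{253} (253 − i)/253 = 126 ≈ 126.000.

E[X] = 126 = 126.000.


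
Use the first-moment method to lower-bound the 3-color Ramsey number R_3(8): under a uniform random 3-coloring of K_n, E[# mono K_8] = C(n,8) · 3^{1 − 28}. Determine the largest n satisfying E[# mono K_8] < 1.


We need C(n, 8) · 3^{1 − 28} < 1, i.e. C(n, 8) < 3^{28 − 1} = 7625597484987.
Check values of n near the boundary:
  n = 153: C(153, 8) = 6183023199255; 6183023199255 < 7625597484987? YES
  n = 154: C(154, 8) = 6521818990995; 6521818990995 < 7625597484987? YES
  n = 155: C(155, 8) = 6876747915675; 6876747915675 < 7625597484987? YES
  n = 156: C(156, 8) = 7248464019225; 7248464019225 < 7625597484987? YES
  n = 157: C(157, 8) = 7637643295425; 7637643295425 < 7625597484987? NO
The largest n with C(n, 8) < 7625597484987 is n = 156 (where E[X] = 805384891025/847288609443 ≈ 0.951). Hence R_3(8) > 156, i.e. R_3(8) ≥ 157.

Largest n = 156; hence R_3(8) > 156.


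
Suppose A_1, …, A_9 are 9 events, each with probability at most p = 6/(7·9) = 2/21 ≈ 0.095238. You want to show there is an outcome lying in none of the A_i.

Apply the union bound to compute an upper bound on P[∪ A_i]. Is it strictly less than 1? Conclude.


Union bound: P[∪_{i=1}^{9} A_i] ≤ Σ_i P[A_i] ≤ 9·p = 9·(2/21) = 6/7.
Numerically: 6/7 ≈ 0.857143.
Is 6/7 < 1? YES.
Since P[∪ A_i] ≤ 6/7 < 1, the complement has P[∩ A_i^c] ≥ 1 − 6/7 = 1/7 > 0, so some outcome avoids every A_i.

9·p = 6/7 ≈ 0.857143; existence CERTIFIED by the union bound.


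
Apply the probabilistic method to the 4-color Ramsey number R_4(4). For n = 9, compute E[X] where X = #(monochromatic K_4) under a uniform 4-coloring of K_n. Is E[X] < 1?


E[X] = C(9, 4) · 4^{1 − 6} = 126 · 4^{−5} = 126/1024.
As a reduced fraction: E[X] = 63/512 ≈ 0.123.
Is E[X] < 1? YES.
Since E[X] < 1, there exists a 4-coloring of K_{9} with no monochromatic K_4; hence R_4(4) > 9.

E[X] = 63/512 ≈ 0.123; E[X] < 1, so R_4(4) > 9.


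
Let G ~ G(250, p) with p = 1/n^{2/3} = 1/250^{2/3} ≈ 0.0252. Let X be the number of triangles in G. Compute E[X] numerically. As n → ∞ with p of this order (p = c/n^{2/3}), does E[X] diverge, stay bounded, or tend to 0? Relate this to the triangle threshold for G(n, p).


Number of potential triangles: C(250, 3) = 2573000.
Each occurs with probability p³ ≈ (0.0252)³ ≈ 1.60000e-05.
By linearity: E[X] = C(250, 3)·p³ ≈ 2573000 · 1.60000e-05 ≈ 41.168.
Since α = 2/3 < 1, p = c/n^{2/3} ≫ 1/n is above the triangle threshold p ~ 1/n. Asymptotically E[X] ~ (c³/6)·n^{3(1−α)} = (1³/6)·n^{1} → ∞; triangles are abundant w.h.p.

E[X] ≈ 41.168; in regime p = Θ(1/n^{2/3}) E[X] diverges (above the triangle threshold p ~ 1/n).


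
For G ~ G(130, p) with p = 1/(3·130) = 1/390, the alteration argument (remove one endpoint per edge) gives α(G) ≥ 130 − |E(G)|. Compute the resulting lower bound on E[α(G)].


E[|E(G)|] = C(130, 2)·p = 8385 · (1/390) = 43/2.
E[α(G)] ≥ n − E[|E(G)|] = 130 − 43/2 = 217/2.
Numerically: ≈ 108.50000.
(This is only a lower bound; the true E[α(G)] may be larger.)

E[α(G)] ≥ 217/2 ≈ 108.50000.


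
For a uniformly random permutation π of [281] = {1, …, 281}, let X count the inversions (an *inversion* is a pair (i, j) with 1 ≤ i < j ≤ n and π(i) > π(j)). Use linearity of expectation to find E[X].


Write X = Σ X_I over the C(281, 2) = 39340 pairs i < j, with X_I the indicator of one inversion.
There are 39340 indicators.
For each fixed pair i < j, the values π(i) and π(j) are two distinct elements of {1, …, 281} in uniformly random order; by symmetry P[π(i) > π(j)] = 1/2.
By linearity: E[X] = 39340 · (1/2) = C(281, 2) · (1/2) = 39340/2 = 19670 ≈ 19670.0000.

E[X] = 19670 = 19670.0000.


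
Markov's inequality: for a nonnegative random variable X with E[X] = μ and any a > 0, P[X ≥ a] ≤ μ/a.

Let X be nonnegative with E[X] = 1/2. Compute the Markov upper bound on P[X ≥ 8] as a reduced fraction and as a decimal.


μ = E[X] = 1/2, a = 8.
Markov: P[X ≥ 8] ≤ μ/a = (1/2)/8 = 1/16.
Numerically: ≈ 0.0625.
(Since a = 8 > μ = 0.5000, the bound 1/16 is < 1 and informative.)

P[X ≥ 8] ≤ 1/16 ≈ 0.0625.


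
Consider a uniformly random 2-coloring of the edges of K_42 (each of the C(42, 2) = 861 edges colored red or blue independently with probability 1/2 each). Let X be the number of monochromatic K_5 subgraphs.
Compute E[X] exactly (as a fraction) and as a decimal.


Let X = Σ_S X_S over the C(42, 5) = 850668 subsets S of size 5, where X_S = 1 if the K_5 on S is monochromatic.
For a fixed S, the K_5 on S has C(5, 2) = 10 edges. P[all 10 edges red] = (1/2)^10, and likewise for blue, so P[monochromatic] = 2·(1/2)^10 = 2^{1 − 10} = 1/512.
By linearity of expectation: E[X] = C(42, 5) · 2^{1 − 10} = 850668 · 1/512 = 212667/128.
Numerically: E[X] ≈ 1661.4609.

E[X] = C(42,5)·2^(1−C(5,2)) = 212667/128 ≈ 1661.4609.


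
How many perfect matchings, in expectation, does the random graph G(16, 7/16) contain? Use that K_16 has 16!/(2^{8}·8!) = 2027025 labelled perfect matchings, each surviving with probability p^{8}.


K_16 has 16!/(2^{8}·8!) = 2027025 labelled perfect matchings.
For each such perfect matching H, let X_H = 1 if all 8 edges of H are present in G. Then P[X_H = 1] = p^{8} = (7/16)^{8} = 5764801/4294967296.
By linearity of expectation: E[X] = Σ_H E[X_H] = 2027025 · p^{8} = 2027025 · 5764801/4294967296 = 11685395747025/4294967296.
Numerically: E[X] ≈ 2721.

E[X] = 2027025 · (7/16)^{8} = 11685395747025/4294967296 ≈ 2721.


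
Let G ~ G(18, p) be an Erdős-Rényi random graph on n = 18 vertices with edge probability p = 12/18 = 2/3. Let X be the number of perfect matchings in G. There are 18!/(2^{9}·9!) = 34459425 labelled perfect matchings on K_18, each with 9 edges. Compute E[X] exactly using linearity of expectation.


K_18 has 18!/(2^{9}·9!) = 34459425 labelled perfect matchings.
For each such perfect matching H, let X_H = 1 if all 9 edges of H are present in G. Then P[X_H = 1] = p^{9} = (2/3)^{9} = 512/19683.
By linearity of expectation: E[X] = Σ_H E[X_H] = 34459425 · p^{9} = 34459425 · 512/19683 = 217817600/243.
Numerically: E[X] ≈ 896369.

E[X] = 34459425 · (2/3)^{9} = 217817600/243 ≈ 896369.


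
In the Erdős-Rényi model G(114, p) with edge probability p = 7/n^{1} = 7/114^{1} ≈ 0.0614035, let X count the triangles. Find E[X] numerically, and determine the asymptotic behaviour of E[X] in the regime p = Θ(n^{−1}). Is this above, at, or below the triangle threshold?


Number of potential triangles: C(114, 3) = 240464.
Each occurs with probability p³ ≈ (0.0614035)³ ≈ 2.31515230e-04.
By linearity: E[X] = C(114, 3)·p³ ≈ 240464 · 2.31515230e-04 ≈ 55.671078.
Here α = 1, so p = 7/n is exactly at the triangle threshold p ~ 1/n. Asymptotically E[X] → c³/6 = 7³/6 = 343/6 ≈ 57.166667, a bounded constant. In this regime the triangle count is asymptotically Poisson(c³/6).

E[X] ≈ 55.671078; in regime p = Θ(1/n^{1}) E[X] stays bounded (at the triangle threshold p ~ 1/n).


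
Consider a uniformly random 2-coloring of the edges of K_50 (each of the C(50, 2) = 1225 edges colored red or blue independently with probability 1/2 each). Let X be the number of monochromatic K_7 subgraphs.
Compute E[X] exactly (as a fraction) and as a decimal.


Let X = Σ_S X_S over the C(50, 7) = 99884400 subsets S of size 7, where X_S = 1 if the K_7 on S is monochromatic.
For a fixed S, the K_7 on S has C(7, 2) = 21 edges. P[all 21 edges red] = (1/2)^21, and likewise for blue, so P[monochromatic] = 2·(1/2)^21 = 2^{1 − 21} = 1/1048576.
By linearity of expectation: E[X] = C(50, 7) · 2^{1 − 21} = 99884400 · 1/1048576 = 6242775/65536.
Numerically: E[X] ≈ 95.2572.

E[X] = C(50,7)·2^(1−C(7,2)) = 6242775/65536 ≈ 95.2572.


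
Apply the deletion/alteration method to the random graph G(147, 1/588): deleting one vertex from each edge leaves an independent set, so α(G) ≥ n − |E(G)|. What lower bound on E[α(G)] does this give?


E[|E(G)|] = C(147, 2)·p = 10731 · (1/588) = 73/4.
E[α(G)] ≥ n − E[|E(G)|] = 147 − 73/4 = 515/4.
Numerically: ≈ 128.750.
(This is only a lower bound; the true E[α(G)] may be larger.)

E[α(G)] ≥ 515/4 ≈ 128.750.


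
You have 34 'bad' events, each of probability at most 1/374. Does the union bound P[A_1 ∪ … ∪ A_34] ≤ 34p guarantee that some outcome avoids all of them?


Union bound: P[∪_{i=1}^{34} A_i] ≤ Σ_i P[A_i] ≤ 34·p = 34·(1/374) = 1/11.
Numerically: 1/11 ≈ 0.091.
Is 1/11 < 1? YES.
Since P[∪ A_i] ≤ 1/11 < 1, the complement has P[∩ A_i^c] ≥ 1 − 1/11 = 10/11 > 0, so some outcome avoids every A_i.

34·p = 1/11 ≈ 0.091; existence CERTIFIED by the union bound.


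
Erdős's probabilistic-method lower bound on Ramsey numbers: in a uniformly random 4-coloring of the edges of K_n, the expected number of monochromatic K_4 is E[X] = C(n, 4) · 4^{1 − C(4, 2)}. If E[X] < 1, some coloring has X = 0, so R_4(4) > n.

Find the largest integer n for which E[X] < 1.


We need C(n, 4) · 4^{1 − 6} < 1, i.e. C(n, 4) < 4^{6 − 1} = 1024.
Check values of n near the boundary:
  n = 11: C(11, 4) = 330; 330 < 1024? YES
  n = 12: C(12, 4) = 495; 495 < 1024? YES
  n = 13: C(13, 4) = 715; 715 < 1024? YES
  n = 14: C(14, 4) = 1001; 1001 < 1024? YES
  n = 15: C(15, 4) = 1365; 1365 < 1024? NO
  n = 16: C(16, 4) = 1820; 1820 < 1024? NO
  n = 17: C(17, 4) = 2380; 2380 < 1024? NO
The largest n with C(n, 4) < 1024 is n = 14 (where E[X] = 1001/1024 ≈ 0.978). Hence R_4(4) > 14, i.e. R_4(4) ≥ 15.

Largest n = 14; hence R_4(4) > 14.


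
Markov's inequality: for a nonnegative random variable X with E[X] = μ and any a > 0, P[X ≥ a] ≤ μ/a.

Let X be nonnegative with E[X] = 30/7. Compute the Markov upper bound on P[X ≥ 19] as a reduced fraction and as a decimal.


μ = E[X] = 30/7, a = 19.
Markov: P[X ≥ 19] ≤ μ/a = (30/7)/19 = 30/133.
Numerically: ≈ 0.225564.
(Since a = 19 > μ = 4.285714, the bound 30/133 is < 1 and informative.)

P[X ≥ 19] ≤ 30/133 ≈ 0.225564.


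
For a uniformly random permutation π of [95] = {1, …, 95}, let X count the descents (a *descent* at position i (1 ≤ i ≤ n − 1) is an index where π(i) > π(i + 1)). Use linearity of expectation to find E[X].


Write X = Σ X_I over i = 1, …, 94, with X_I the indicator of one descent.
There are 94 indicators.
For each fixed i, the pair (π(i), π(i+1)) is a uniformly random ordered pair of distinct values from {1, …, 95}; by symmetry P[π(i) > π(i+1)] = 1/2.
By linearity: E[X] = 94 · (1/2) = (95 − 1) · (1/2) = 47 ≈ 47.000000.

E[X] = 47 = 47.000000.


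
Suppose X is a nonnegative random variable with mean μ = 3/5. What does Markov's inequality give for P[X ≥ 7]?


μ = E[X] = 3/5, a = 7.
Markov: P[X ≥ 7] ≤ μ/a = (3/5)/7 = 3/35.
Numerically: ≈ 0.0857.
(Since a = 7 > μ = 0.6000, the bound 3/35 is < 1 and informative.)

P[X ≥ 7] ≤ 3/35 ≈ 0.0857.


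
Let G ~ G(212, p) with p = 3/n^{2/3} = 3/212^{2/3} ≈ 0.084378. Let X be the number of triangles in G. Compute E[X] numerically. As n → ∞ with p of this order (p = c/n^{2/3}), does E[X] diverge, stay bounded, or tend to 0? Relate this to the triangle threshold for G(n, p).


Number of potential triangles: C(212, 3) = 1565620.
Each occurs with probability p³ ≈ (0.084378)³ ≈ 6.0074760e-04.
By linearity: E[X] = C(212, 3)·p³ ≈ 1565620 · 6.0074760e-04 ≈ 940.54245.
Since α = 2/3 < 1, p = c/n^{2/3} ≫ 1/n is above the triangle threshold p ~ 1/n. Asymptotically E[X] ~ (c³/6)·n^{3(1−α)} = (3³/6)·n^{1} → ∞; triangles are abundant w.h.p.

E[X] ≈ 940.54245; in regime p = Θ(1/n^{2/3}) E[X] diverges (above the triangle threshold p ~ 1/n).


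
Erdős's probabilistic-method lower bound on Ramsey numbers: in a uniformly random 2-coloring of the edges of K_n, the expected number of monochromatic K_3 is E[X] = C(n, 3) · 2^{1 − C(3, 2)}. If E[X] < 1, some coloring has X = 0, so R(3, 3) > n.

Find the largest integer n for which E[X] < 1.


We need C(n, 3) · 2^{1 − 3} < 1, i.e. C(n, 3) < 2^{3 − 1} = 4.
Check values of n near the boundary:
  n = 3: C(3, 3) = 1; 1 < 4? YES
  n = 4: C(4, 3) = 4; 4 < 4? NO
  n = 5: C(5, 3) = 10; 10 < 4? NO
The largest n with C(n, 3) < 4 is n = 3 (where E[X] = 1/4 ≈ 0.25000). Hence R(3, 3) > 3, i.e. R(3, 3) ≥ 4.

Largest n = 3; hence R(3, 3) > 3.


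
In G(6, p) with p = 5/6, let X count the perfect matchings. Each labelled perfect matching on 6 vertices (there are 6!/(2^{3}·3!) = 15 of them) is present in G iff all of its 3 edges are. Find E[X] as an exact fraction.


K_6 has 6!/(2^{3}·3!) = 15 labelled perfect matchings.
For each such perfect matching H, let X_H = 1 if all 3 edges of H are present in G. Then P[X_H = 1] = p^{3} = (5/6)^{3} = 125/216.
Summing the indicators: E[X] = Σ_H E[X_H] = 15 · p^{3} = 15 · 125/216 = 625/72.
Numerically: E[X] ≈ 8.681.

E[X] = 15 · (5/6)^{3} = 625/72 ≈ 8.681.


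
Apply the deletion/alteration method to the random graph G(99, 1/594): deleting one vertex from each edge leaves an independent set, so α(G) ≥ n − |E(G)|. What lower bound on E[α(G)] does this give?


E[|E(G)|] = C(99, 2)·p = 4851 · (1/594) = 49/6.
E[α(G)] ≥ n − E[|E(G)|] = 99 − 49/6 = 545/6.
Numerically: ≈ 90.833.
(This is only a lower bound; the true E[α(G)] may be larger.)

E[α(G)] ≥ 545/6 ≈ 90.833.


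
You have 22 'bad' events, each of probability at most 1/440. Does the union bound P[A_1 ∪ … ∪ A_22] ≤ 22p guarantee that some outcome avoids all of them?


Union bound: P[∪_{i=1}^{22} A_i] ≤ Σ_i P[A_i] ≤ 22·p = 22·(1/440) = 1/20.
Numerically: 1/20 ≈ 0.0500000.
Is 1/20 < 1? YES.
Since P[∪ A_i] ≤ 1/20 < 1, the complement has P[∩ A_i^c] ≥ 1 − 1/20 = 19/20 > 0, so some outcome avoids every A_i.

22·p = 1/20 ≈ 0.0500000; existence CERTIFIED by the union bound.


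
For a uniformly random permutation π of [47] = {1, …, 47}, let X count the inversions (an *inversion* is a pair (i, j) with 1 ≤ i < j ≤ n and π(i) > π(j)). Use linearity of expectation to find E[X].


Write X = Σ X_I over the C(47, 2) = 1081 pairs i < j, with X_I the indicator of one inversion.
There are 1081 indicators.
For each fixed pair i < j, the values π(i) and π(j) are two distinct elements of {1, …, 47} in uniformly random order; by symmetry P[π(i) > π(j)] = 1/2.
By linearity: E[X] = 1081 · (1/2) = C(47, 2) · (1/2) = 1081/2 = 1081/2 ≈ 540.500000.

E[X] = 1081/2 = 540.500000.


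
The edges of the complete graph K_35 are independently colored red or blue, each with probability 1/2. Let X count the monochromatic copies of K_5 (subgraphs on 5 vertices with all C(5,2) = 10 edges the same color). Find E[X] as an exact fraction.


Let X = Σ_S X_S over the C(35, 5) = 324632 subsets S of size 5, where X_S = 1 if the K_5 on S is monochromatic.
For a fixed S, the K_5 on S has C(5, 2) = 10 edges. P[all 10 edges red] = (1/2)^10, and likewise for blue, so P[monochromatic] = 2·(1/2)^10 = 2^{1 − 10} = 1/512.
By linearity: E[X] = C(35, 5) · 2^{1 − 10} = 324632 · 1/512 = 40579/64.
Numerically: E[X] ≈ 634.047.

E[X] = C(35,5)·2^(1−C(5,2)) = 40579/64 ≈ 634.047.


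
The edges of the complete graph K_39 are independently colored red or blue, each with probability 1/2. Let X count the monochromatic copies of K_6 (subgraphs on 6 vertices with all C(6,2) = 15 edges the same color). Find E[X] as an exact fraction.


Let X = Σ_S X_S over the C(39, 6) = 3262623 subsets S of size 6, where X_S = 1 if the K_6 on S is monochromatic.
For a fixed S, the K_6 on S has C(6, 2) = 15 edges. P[all 15 edges red] = (1/2)^15, and likewise for blue, so P[monochromatic] = 2·(1/2)^15 = 2^{1 − 15} = 1/16384.
By linearity: E[X] = C(39, 6) · 2^{1 − 15} = 3262623 · 1/16384 = 3262623/16384.
Numerically: E[X] ≈ 199.13470.

E[X] = C(39,6)·2^(1−C(6,2)) = 3262623/16384 ≈ 199.13470.


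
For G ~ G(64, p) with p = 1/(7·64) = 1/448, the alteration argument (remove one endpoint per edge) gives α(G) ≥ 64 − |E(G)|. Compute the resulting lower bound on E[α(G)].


E[|E(G)|] = C(64, 2)·p = 2016 · (1/448) = 9/2.
E[α(G)] ≥ n − E[|E(G)|] = 64 − 9/2 = 119/2.
Numerically: ≈ 59.5000.
(This is only a lower bound; the true E[α(G)] may be larger.)

E[α(G)] ≥ 119/2 ≈ 59.5000.


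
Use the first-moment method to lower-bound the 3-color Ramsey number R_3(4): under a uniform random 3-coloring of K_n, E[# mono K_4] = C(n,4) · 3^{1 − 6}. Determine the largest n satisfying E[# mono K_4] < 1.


We need C(n, 4) · 3^{1 − 6} < 1, i.e. C(n, 4) < 3^{6 − 1} = 243.
Check values of n near the boundary:
  n = 9: C(9, 4) = 126; 126 < 243? YES
  n = 10: C(10, 4) = 210; 210 < 243? YES
  n = 11: C(11, 4) = 330; 330 < 243? NO
  n = 12: C(12, 4) = 495; 495 < 243? NO
  n = 13: C(13, 4) = 715; 715 < 243? NO
The largest n with C(n, 4) < 243 is n = 10 (where E[X] = 70/81 ≈ 0.864). Hence R_3(4) > 10, i.e. R_3(4) ≥ 11.

Largest n = 10; hence R_3(4) > 10.


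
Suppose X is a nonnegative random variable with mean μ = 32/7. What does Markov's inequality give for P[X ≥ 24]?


μ = E[X] = 32/7, a = 24.
Markov: P[X ≥ 24] ≤ μ/a = (32/7)/24 = 4/21.
Numerically: ≈ 0.19048.
(Since a = 24 > μ = 4.57143, the bound 4/21 is < 1 and informative.)

P[X ≥ 24] ≤ 4/21 ≈ 0.19048.


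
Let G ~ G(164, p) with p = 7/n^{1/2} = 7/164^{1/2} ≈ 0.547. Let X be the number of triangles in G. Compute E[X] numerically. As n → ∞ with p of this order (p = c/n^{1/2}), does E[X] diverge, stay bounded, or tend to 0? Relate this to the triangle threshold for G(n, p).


Number of potential triangles: C(164, 3) = 721764.
Each occurs with probability p³ ≈ (0.547)³ ≈ 1.63316e-01.
By linearity: E[X] = C(164, 3)·p³ ≈ 721764 · 1.63316e-01 ≈ 117875.505.
Since α = 1/2 < 1, p = c/n^{1/2} ≫ 1/n is above the triangle threshold p ~ 1/n. Asymptotically E[X] ~ (c³/6)·n^{3(1−α)} = (7³/6)·n^{1.5} → ∞; triangles are abundant w.h.p.

E[X] ≈ 117875.505; in regime p = Θ(1/n^{1/2}) E[X] diverges (above the triangle threshold p ~ 1/n).


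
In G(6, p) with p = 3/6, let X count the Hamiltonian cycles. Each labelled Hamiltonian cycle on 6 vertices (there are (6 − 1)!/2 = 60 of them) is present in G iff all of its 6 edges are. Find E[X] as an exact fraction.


K_6 has (6 − 1)!/2 = 60 labelled Hamiltonian cycles.
For each such Hamiltonian cycle H, let X_H = 1 if all 6 edges of H are present in G. Then P[X_H = 1] = p^{6} = (1/2)^{6} = 1/64.
By linearity of expectation: E[X] = Σ_H E[X_H] = 60 · p^{6} = 60 · 1/64 = 15/16.
Numerically: E[X] ≈ 0.9375.

E[X] = 60 · (1/2)^{6} = 15/16 ≈ 0.9375.


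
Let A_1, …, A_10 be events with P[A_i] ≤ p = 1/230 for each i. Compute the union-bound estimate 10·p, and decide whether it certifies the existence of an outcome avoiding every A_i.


Union bound: P[∪_{i=1}^{10} A_i] ≤ Σ_i P[A_i] ≤ 10·p = 10·(1/230) = 1/23.
Numerically: 1/23 ≈ 0.043478.
Is 1/23 < 1? YES.
Since P[∪ A_i] ≤ 1/23 < 1, the complement has P[∩ A_i^c] ≥ 1 − 1/23 = 22/23 > 0, so some outcome avoids every A_i.

10·p = 1/23 ≈ 0.043478; existence CERTIFIED by the union bound.


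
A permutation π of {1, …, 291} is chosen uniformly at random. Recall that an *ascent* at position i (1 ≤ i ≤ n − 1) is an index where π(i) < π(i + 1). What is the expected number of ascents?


Write X = Σ X_I over i = 1, …, 290, with X_I the indicator of one ascent.
There are 290 indicators.
For each fixed i, the pair (π(i), π(i+1)) is a uniformly random ordered pair of distinct values from {1, …, 291}; by symmetry P[π(i) < π(i+1)] = 1/2.
By linearity: E[X] = 290 · (1/2) = (291 − 1) · (1/2) = 145 ≈ 145.00000.

E[X] = 145 = 145.00000.


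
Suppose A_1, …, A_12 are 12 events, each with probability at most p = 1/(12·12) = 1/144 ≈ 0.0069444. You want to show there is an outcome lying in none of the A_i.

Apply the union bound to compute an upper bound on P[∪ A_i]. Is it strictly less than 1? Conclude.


Union bound: P[∪_{i=1}^{12} A_i] ≤ Σ_i P[A_i] ≤ 12·p = 12·(1/144) = 1/12.
Numerically: 1/12 ≈ 0.0833333.
Is 1/12 < 1? YES.
Since P[∪ A_i] ≤ 1/12 < 1, the complement has P[∩ A_i^c] ≥ 1 − 1/12 = 11/12 > 0, so some outcome avoids every A_i.

12·p = 1/12 ≈ 0.0833333; existence CERTIFIED by the union bound.


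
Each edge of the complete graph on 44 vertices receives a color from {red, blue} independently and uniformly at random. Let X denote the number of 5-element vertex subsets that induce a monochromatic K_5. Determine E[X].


Let X = Σ_S X_S over the C(44, 5) = 1086008 subsets S of size 5, where X_S = 1 if the K_5 on S is monochromatic.
For a fixed S, the K_5 on S has C(5, 2) = 10 edges. P[all 10 edges red] = (1/2)^10, and likewise for blue, so P[monochromatic] = 2·(1/2)^10 = 2^{1 − 10} = 1/512.
Summing: E[X] = C(44, 5) · 2^{1 − 10} = 1086008 · 1/512 = 135751/64.
Numerically: E[X] ≈ 2121.109375.

E[X] = C(44,5)·2^(1−C(5,2)) = 135751/64 ≈ 2121.109375.


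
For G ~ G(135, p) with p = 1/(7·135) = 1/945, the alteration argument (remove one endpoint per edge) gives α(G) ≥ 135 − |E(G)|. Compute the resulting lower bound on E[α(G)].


E[|E(G)|] = C(135, 2)·p = 9045 · (1/945) = 67/7.
E[α(G)] ≥ n − E[|E(G)|] = 135 − 67/7 = 878/7.
Numerically: ≈ 125.42857.
(This is only a lower bound; the true E[α(G)] may be larger.)

E[α(G)] ≥ 878/7 ≈ 125.42857.


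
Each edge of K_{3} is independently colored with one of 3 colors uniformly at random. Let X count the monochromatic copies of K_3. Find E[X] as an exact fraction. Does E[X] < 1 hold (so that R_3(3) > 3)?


E[X] = C(3, 3) · 3^{1 − 3} = 1 · 3^{−2} = 1/9.
As a reduced fraction: E[X] = 1/9 ≈ 0.111.
Is E[X] < 1? YES.
Since E[X] < 1, there exists a 3-coloring of K_{3} with no monochromatic K_3; hence R_3(3) > 3.

E[X] = 1/9 ≈ 0.111; E[X] < 1, so R_3(3) > 3.


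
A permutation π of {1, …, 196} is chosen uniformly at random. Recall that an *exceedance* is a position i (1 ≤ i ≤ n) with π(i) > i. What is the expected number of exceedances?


Write X = Σ_{i=1}^{196} X_i, where X_i = 1_{π(i) > i}.
For each fixed i, π(i) is uniform over {1, …, 196} (marginal of a uniform permutation), so P[π(i) > i] = (n − i)/n. Summing: Σ_{i=1}^{196} (n − i)/n = (0 + 1 + … + 195)/196 = 196(196 − 1)/(2·196) = (196 − 1)/2.
Hence E[X] = Σ_{i=1}^{196} (196 − i)/196 = 195/2 ≈ 97.5000.

E[X] = 195/2 = 97.5000.


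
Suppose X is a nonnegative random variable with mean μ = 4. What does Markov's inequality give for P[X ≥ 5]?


μ = E[X] = 4, a = 5.
Markov: P[X ≥ 5] ≤ μ/a = (4)/5 = 4/5.
Numerically: ≈ 0.8000.
(Since a = 5 > μ = 4.0000, the bound 4/5 is < 1 and informative.)

P[X ≥ 5] ≤ 4/5 ≈ 0.8000.


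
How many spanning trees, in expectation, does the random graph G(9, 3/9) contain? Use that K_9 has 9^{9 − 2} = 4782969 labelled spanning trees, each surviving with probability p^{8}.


K_9 has 9^{9 − 2} = 4782969 labelled spanning trees.
For each such spanning tree H, let X_H = 1 if all 8 edges of H are present in G. Then P[X_H = 1] = p^{8} = (1/3)^{8} = 1/6561.
Summing the indicators: E[X] = Σ_H E[X_H] = 4782969 · p^{8} = 4782969 · 1/6561 = 729.
Numerically: E[X] ≈ 729.

E[X] = 4782969 · (1/3)^{8} = 729 ≈ 729.


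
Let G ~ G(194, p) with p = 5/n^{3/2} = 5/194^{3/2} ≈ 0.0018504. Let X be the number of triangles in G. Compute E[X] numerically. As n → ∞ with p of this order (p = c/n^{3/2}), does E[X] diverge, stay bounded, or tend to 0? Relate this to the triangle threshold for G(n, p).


Number of potential triangles: C(194, 3) = 1198144.
Each occurs with probability p³ ≈ (0.0018504)³ ≈ 6.3358112e-09.
By linearity: E[X] = C(194, 3)·p³ ≈ 1198144 · 6.3358112e-09 ≈ 0.00759.
Since α = 3/2 > 1, p = c/n^{3/2} = o(1/n) is below the triangle threshold p ~ 1/n. Asymptotically E[X] ~ (c³/6)·n^{3(1−α)} = (5³/6)·n^{-1.5} → 0, so by Markov's inequality G has no triangles w.h.p.

E[X] ≈ 0.00759; in regime p = Θ(1/n^{3/2}) E[X] tends to 0 (below the triangle threshold p ~ 1/n).


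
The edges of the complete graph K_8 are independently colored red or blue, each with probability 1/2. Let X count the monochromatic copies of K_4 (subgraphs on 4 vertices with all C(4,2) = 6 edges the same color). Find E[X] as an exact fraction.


Let X = Σ_S X_S over the C(8, 4) = 70 subsets S of size 4, where X_S = 1 if the K_4 on S is monochromatic.
For a fixed S, the K_4 on S has C(4, 2) = 6 edges. P[all 6 edges red] = (1/2)^6, and likewise for blue, so P[monochromatic] = 2·(1/2)^6 = 2^{1 − 6} = 1/32.
Summing: E[X] = C(8, 4) · 2^{1 − 6} = 70 · 1/32 = 35/16.
Numerically: E[X] ≈ 2.1875.

E[X] = C(8,4)·2^(1−C(4,2)) = 35/16 ≈ 2.1875.


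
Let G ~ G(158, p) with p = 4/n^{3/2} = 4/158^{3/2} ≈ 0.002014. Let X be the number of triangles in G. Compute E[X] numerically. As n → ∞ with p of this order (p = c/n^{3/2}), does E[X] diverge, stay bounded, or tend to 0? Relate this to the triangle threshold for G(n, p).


Number of potential triangles: C(158, 3) = 644956.
Each occurs with probability p³ ≈ (0.002014)³ ≈ 8.170019e-09.
By linearity: E[X] = C(158, 3)·p³ ≈ 644956 · 8.170019e-09 ≈ 0.0053.
Since α = 3/2 > 1, p = c/n^{3/2} = o(1/n) is below the triangle threshold p ~ 1/n. Asymptotically E[X] ~ (c³/6)·n^{3(1−α)} = (4³/6)·n^{-1.5} → 0, so by Markov's inequality G has no triangles w.h.p.

E[X] ≈ 0.0053; in regime p = Θ(1/n^{3/2}) E[X] tends to 0 (below the triangle threshold p ~ 1/n).


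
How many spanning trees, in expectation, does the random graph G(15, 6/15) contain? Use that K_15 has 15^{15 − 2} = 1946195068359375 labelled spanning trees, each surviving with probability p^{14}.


K_15 has 15^{15 − 2} = 1946195068359375 labelled spanning trees.
For each such spanning tree H, let X_H = 1 if all 14 edges of H are present in G. Then P[X_H = 1] = p^{14} = (2/5)^{14} = 16384/6103515625.
Summing the indicators: E[X] = Σ_H E[X_H] = 1946195068359375 · p^{14} = 1946195068359375 · 16384/6103515625 = 26121388032/5.
Numerically: E[X] ≈ 5.22428e+09.

E[X] = 1946195068359375 · (2/5)^{14} = 26121388032/5 ≈ 5.22428e+09.


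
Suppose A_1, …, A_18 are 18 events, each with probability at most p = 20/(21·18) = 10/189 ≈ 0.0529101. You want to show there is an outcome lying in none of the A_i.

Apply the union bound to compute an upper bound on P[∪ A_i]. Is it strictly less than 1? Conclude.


Union bound: P[∪_{i=1}^{18} A_i] ≤ Σ_i P[A_i] ≤ 18·p = 18·(10/189) = 20/21.
Numerically: 20/21 ≈ 0.9523810.
Is 20/21 < 1? YES.
Since P[∪ A_i] ≤ 20/21 < 1, the complement has P[∩ A_i^c] ≥ 1 − 20/21 = 1/21 > 0, so some outcome avoids every A_i.

18·p = 20/21 ≈ 0.9523810; existence CERTIFIED by the union bound.


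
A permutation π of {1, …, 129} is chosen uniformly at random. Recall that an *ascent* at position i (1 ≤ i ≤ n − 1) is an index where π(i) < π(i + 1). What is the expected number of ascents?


Write X = Σ X_I over i = 1, …, 128, with X_I the indicator of one ascent.
There are 128 indicators.
For each fixed i, the pair (π(i), π(i+1)) is a uniformly random ordered pair of distinct values from {1, …, 129}; by symmetry P[π(i) < π(i+1)] = 1/2.
By linearity: E[X] = 128 · (1/2) = (129 − 1) · (1/2) = 64 ≈ 64.0000.

E[X] = 64 = 64.0000.


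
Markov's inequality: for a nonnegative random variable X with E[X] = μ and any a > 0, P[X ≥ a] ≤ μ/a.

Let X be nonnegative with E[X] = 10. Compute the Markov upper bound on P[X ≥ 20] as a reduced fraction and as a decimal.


μ = E[X] = 10, a = 20.
Markov: P[X ≥ 20] ≤ μ/a = (10)/20 = 1/2.
Numerically: ≈ 0.500000.
(Since a = 20 > μ = 10.000000, the bound 1/2 is < 1 and informative.)

P[X ≥ 20] ≤ 1/2 ≈ 0.500000.


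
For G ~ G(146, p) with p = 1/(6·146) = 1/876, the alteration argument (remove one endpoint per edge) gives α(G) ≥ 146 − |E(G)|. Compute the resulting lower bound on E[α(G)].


E[|E(G)|] = C(146, 2)·p = 10585 · (1/876) = 145/12.
E[α(G)] ≥ n − E[|E(G)|] = 146 − 145/12 = 1607/12.
Numerically: ≈ 133.917.
(This is only a lower bound; the true E[α(G)] may be larger.)

E[α(G)] ≥ 1607/12 ≈ 133.917.


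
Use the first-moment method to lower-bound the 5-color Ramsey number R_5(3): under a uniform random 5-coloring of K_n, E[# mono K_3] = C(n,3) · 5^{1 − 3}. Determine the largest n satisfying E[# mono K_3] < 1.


We need C(n, 3) · 5^{1 − 3} < 1, i.e. C(n, 3) < 5^{3 − 1} = 25.
Check values of n near the boundary:
  n = 3: C(3, 3) = 1; 1 < 25? YES
  n = 4: C(4, 3) = 4; 4 < 25? YES
  n = 5: C(5, 3) = 10; 10 < 25? YES
  n = 6: C(6, 3) = 20; 20 < 25? YES
  n = 7: C(7, 3) = 35; 35 < 25? NO
  n = 8: C(8, 3) = 56; 56 < 25? NO
The largest n with C(n, 3) < 25 is n = 6 (where E[X] = 4/5 ≈ 0.800000). Hence R_5(3) > 6, i.e. R_5(3) ≥ 7.

Largest n = 6; hence R_5(3) > 6.


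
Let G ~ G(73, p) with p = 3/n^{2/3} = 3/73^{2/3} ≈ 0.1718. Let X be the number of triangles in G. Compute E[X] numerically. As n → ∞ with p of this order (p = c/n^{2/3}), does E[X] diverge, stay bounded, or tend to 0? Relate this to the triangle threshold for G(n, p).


Number of potential triangles: C(73, 3) = 62196.
Each occurs with probability p³ ≈ (0.1718)³ ≈ 5.066617e-03.
By linearity: E[X] = C(73, 3)·p³ ≈ 62196 · 5.066617e-03 ≈ 315.1233.
Since α = 2/3 < 1, p = c/n^{2/3} ≫ 1/n is above the triangle threshold p ~ 1/n. Asymptotically E[X] ~ (c³/6)·n^{3(1−α)} = (3³/6)·n^{1} → ∞; triangles are abundant w.h.p.

E[X] ≈ 315.1233; in regime p = Θ(1/n^{2/3}) E[X] diverges (above the triangle threshold p ~ 1/n).


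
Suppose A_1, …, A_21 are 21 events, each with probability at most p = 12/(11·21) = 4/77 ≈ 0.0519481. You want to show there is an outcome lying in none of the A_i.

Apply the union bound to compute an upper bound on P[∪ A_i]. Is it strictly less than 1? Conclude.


Union bound: P[∪_{i=1}^{21} A_i] ≤ Σ_i P[A_i] ≤ 21·p = 21·(4/77) = 12/11.
Numerically: 12/11 ≈ 1.0909091.
Is 12/11 < 1? NO.
Since the bound 12/11 is ≥ 1, the union bound is uninformative here; it does NOT by itself certify existence.

21·p = 12/11 ≈ 1.0909091; existence NOT certified by the union bound.


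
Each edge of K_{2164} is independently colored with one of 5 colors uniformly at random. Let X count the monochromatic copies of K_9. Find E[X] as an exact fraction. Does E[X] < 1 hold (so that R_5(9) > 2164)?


E[X] = C(2164, 9) · 5^{1 − 36} = 2820446946663120530187432 · 5^{−35} = 2820446946663120530187432/2910383045673370361328125.
As a reduced fraction: E[X] = 2820446946663120530187432/2910383045673370361328125 ≈ 0.969098.
Is E[X] < 1? YES.
Since E[X] < 1, there exists a 5-coloring of K_{2164} with no monochromatic K_9; hence R_5(9) > 2164.

E[X] = 2820446946663120530187432/2910383045673370361328125 ≈ 0.969098; E[X] < 1, so R_5(9) > 2164.


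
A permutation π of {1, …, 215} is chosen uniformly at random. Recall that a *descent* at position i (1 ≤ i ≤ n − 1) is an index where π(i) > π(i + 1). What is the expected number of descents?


Write X = Σ X_I over i = 1, …, 214, with X_I the indicator of one descent.
There are 214 indicators.
For each fixed i, the pair (π(i), π(i+1)) is a uniformly random ordered pair of distinct values from {1, …, 215}; by symmetry P[π(i) > π(i+1)] = 1/2.
By linearity: E[X] = 214 · (1/2) = (215 − 1) · (1/2) = 107 ≈ 107.000.

E[X] = 107 = 107.000.


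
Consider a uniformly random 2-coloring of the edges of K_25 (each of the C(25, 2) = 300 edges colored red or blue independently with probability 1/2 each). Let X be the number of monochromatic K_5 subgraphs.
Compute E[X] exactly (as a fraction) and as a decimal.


Let X = Σ_S X_S over the C(25, 5) = 53130 subsets S of size 5, where X_S = 1 if the K_5 on S is monochromatic.
For a fixed S, the K_5 on S has C(5, 2) = 10 edges. P[all 10 edges red] = (1/2)^10, and likewise for blue, so P[monochromatic] = 2·(1/2)^10 = 2^{1 − 10} = 1/512.
By linearity of expectation: E[X] = C(25, 5) · 2^{1 − 10} = 53130 · 1/512 = 26565/256.
Numerically: E[X] ≈ 103.76953.

E[X] = C(25,5)·2^(1−C(5,2)) = 26565/256 ≈ 103.76953.
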